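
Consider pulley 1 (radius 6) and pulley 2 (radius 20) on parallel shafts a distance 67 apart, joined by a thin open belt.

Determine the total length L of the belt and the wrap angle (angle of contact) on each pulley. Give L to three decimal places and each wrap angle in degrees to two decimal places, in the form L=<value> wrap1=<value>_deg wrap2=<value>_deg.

L=218.618 wrap1=155.88_deg wrap2=204.12_deg

open belt: β = asin((r2−r1)/C) = asin(14/67) = 12.0611°
wrap1 = π − 2β = 155.8777°
wrap2 = π + 2β = 204.1223°
tangent length = C·cosβ = 65.5210
L = r1·wrap1 + r2·wrap2 + 2·C·cosβ = 6·2.7206 + 20·3.5626 + 2·65.5210 = 218.6176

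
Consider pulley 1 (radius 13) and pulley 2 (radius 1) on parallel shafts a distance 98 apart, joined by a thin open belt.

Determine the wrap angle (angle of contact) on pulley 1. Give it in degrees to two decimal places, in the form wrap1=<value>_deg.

wrap1=194.07_deg

open belt: β = asin((r2−r1)/C) = asin(-12/98) = -7.0335°
wrap1 = π − 2β = 194.0669°
wrap2 = π + 2β = 165.9331°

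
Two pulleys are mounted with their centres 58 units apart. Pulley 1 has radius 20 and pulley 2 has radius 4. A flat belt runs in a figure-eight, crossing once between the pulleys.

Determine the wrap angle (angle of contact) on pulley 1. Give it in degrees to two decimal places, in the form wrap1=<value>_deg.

crossed belt: β = asin((r1+r2)/C) = asin(24/58) = 24.4433°
wrap1 = wrap2 = π + 2β = 228.8867°

wrap1=228.89_deg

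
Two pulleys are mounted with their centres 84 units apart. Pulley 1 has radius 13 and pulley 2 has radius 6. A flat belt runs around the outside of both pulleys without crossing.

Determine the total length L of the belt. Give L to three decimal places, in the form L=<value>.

open belt: β = asin((r2−r1)/C) = asin(-7/84) = -4.7802°
wrap1 = π − 2β = 189.5604°
wrap2 = π + 2β = 170.4396°
tangent length = C·cosβ = 83.7078
L = r1·wrap1 + r2·wrap2 + 2·C·cosβ = 13·3.3085 + 6·2.9747 + 2·83.7078 = 228.2739

L=228.274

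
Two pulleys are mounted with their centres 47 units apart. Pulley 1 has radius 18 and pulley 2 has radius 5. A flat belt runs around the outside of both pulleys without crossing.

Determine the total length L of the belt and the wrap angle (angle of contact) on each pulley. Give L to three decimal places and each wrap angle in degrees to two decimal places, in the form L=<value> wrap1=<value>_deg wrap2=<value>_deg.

open belt: β = asin((r2−r1)/C) = asin(-13/47) = -16.0571°
wrap1 = π − 2β = 212.1143°
wrap2 = π + 2β = 147.8857°
tangent length = C·cosβ = 45.1664
L = r1·wrap1 + r2·wrap2 + 2·C·cosβ = 18·3.7021 + 5·2.5811 + 2·45.1664 = 169.8758

L=169.876 wrap1=212.11_deg wrap2=147.89_deg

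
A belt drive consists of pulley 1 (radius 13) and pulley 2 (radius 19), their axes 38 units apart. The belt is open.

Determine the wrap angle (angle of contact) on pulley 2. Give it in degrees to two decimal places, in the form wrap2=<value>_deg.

open belt: β = asin((r2−r1)/C) = asin(6/38) = 9.0847°
wrap1 = π − 2β = 161.8306°
wrap2 = π + 2β = 198.1694°

wrap2=198.17_deg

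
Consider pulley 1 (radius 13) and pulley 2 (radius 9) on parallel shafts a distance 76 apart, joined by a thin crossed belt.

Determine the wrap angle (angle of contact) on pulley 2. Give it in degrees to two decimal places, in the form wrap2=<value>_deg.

crossed belt: β = asin((r1+r2)/C) = asin(22/76) = 16.8264°
wrap1 = wrap2 = π + 2β = 213.6529°

wrap2=213.65_deg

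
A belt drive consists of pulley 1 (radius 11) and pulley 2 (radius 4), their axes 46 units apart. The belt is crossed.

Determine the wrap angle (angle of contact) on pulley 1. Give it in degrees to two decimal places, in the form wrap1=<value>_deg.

crossed belt: β = asin((r1+r2)/C) = asin(15/46) = 19.0314°
wrap1 = wrap2 = π + 2β = 218.0629°

wrap1=218.06_deg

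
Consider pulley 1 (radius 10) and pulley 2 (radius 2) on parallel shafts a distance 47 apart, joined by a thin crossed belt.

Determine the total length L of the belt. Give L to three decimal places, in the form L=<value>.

crossed belt: β = asin((r1+r2)/C) = asin(12/47) = 14.7925°
wrap1 = wrap2 = π + 2β = 209.5850°
tangent length = C·cosβ = 45.4423
L = (r1+r2)·wrap + 2·C·cosβ = 12·3.6579 + 2·45.4423 = 134.7799

L=134.780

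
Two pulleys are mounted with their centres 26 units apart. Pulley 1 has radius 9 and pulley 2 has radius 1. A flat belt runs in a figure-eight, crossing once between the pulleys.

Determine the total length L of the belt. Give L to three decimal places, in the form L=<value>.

L=87.312

crossed belt: β = asin((r1+r2)/C) = asin(10/26) = 22.6199°
wrap1 = wrap2 = π + 2β = 225.2397°
tangent length = C·cosβ = 24.0000
L = (r1+r2)·wrap + 2·C·cosβ = 10·3.9312 + 2·24.0000 = 87.3117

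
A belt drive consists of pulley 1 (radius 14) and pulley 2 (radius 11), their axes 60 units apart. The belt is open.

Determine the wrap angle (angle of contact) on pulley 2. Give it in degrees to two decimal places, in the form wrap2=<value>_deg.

wrap2=174.27_deg

open belt: β = asin((r2−r1)/C) = asin(-3/60) = -2.8660°
wrap1 = π − 2β = 185.7320°
wrap2 = π + 2β = 174.2680°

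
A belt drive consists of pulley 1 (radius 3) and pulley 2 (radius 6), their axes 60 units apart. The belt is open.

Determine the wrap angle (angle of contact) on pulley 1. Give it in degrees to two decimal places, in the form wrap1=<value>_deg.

wrap1=174.27_deg

open belt: β = asin((r2−r1)/C) = asin(3/60) = 2.8660°
wrap1 = π − 2β = 174.2680°
wrap2 = π + 2β = 185.7320°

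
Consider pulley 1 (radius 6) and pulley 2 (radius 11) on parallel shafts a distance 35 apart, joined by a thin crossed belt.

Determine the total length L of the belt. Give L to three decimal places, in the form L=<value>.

L=131.839

crossed belt: β = asin((r1+r2)/C) = asin(17/35) = 29.0593°
wrap1 = wrap2 = π + 2β = 238.1186°
tangent length = C·cosβ = 30.5941
L = (r1+r2)·wrap + 2·C·cosβ = 17·4.1560 + 2·30.5941 = 131.8394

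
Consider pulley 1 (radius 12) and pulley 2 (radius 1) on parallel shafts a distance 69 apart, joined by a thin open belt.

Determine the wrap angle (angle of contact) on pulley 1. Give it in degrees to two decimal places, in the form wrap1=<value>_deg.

wrap1=198.35_deg

open belt: β = asin((r2−r1)/C) = asin(-11/69) = -9.1732°
wrap1 = π − 2β = 198.3465°
wrap2 = π + 2β = 161.6535°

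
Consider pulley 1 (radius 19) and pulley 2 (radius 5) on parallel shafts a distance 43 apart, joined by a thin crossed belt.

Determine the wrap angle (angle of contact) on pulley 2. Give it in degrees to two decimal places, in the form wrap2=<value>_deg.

wrap2=247.85_deg

crossed belt: β = asin((r1+r2)/C) = asin(24/43) = 33.9272°
wrap1 = wrap2 = π + 2β = 247.8545°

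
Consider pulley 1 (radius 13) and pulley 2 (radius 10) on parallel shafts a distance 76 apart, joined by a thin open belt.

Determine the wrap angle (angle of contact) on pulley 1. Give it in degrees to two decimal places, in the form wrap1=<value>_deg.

open belt: β = asin((r2−r1)/C) = asin(-3/76) = -2.2623°
wrap1 = π − 2β = 184.5245°
wrap2 = π + 2β = 175.4755°

wrap1=184.52_deg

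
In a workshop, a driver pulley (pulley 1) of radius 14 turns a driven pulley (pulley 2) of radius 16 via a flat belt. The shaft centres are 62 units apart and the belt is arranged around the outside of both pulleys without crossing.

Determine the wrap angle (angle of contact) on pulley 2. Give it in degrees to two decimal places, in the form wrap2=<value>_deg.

open belt: β = asin((r2−r1)/C) = asin(2/62) = 1.8486°
wrap1 = π − 2β = 176.3029°
wrap2 = π + 2β = 183.6971°

wrap2=183.70_deg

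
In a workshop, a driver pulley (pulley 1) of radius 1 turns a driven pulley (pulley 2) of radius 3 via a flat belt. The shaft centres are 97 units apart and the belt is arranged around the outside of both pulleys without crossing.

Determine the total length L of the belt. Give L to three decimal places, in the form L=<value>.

open belt: β = asin((r2−r1)/C) = asin(2/97) = 1.1814°
wrap1 = π − 2β = 177.6371°
wrap2 = π + 2β = 182.3629°
tangent length = C·cosβ = 96.9794
L = r1·wrap1 + r2·wrap2 + 2·C·cosβ = 1·3.1004 + 3·3.1828 + 2·96.9794 = 206.6076

L=206.608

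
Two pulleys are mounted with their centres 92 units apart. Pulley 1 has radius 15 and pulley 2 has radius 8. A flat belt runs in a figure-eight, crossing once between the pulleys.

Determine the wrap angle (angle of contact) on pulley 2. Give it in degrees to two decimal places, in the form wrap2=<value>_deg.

crossed belt: β = asin((r1+r2)/C) = asin(23/92) = 14.4775°
wrap1 = wrap2 = π + 2β = 208.9550°

wrap2=208.96_deg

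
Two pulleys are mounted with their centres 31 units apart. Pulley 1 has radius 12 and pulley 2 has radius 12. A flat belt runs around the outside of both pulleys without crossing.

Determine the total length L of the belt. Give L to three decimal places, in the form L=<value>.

open belt: β = asin((r2−r1)/C) = asin(0/31) = 0.0000°
wrap1 = π − 2β = 180.0000°
wrap2 = π + 2β = 180.0000°
tangent length = C·cosβ = 31.0000
L = r1·wrap1 + r2·wrap2 + 2·C·cosβ = 12·3.1416 + 12·3.1416 + 2·31.0000 = 137.3982

L=137.398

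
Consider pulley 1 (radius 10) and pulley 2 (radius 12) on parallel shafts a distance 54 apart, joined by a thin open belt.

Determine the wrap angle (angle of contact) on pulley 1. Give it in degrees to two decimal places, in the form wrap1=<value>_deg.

open belt: β = asin((r2−r1)/C) = asin(2/54) = 2.1226°
wrap1 = π − 2β = 175.7549°
wrap2 = π + 2β = 184.2451°

wrap1=175.75_deg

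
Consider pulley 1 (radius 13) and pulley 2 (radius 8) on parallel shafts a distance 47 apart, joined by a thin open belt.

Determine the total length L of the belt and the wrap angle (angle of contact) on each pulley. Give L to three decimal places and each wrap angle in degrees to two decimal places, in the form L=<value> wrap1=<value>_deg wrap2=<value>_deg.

L=160.506 wrap1=192.21_deg wrap2=167.79_deg

open belt: β = asin((r2−r1)/C) = asin(-5/47) = -6.1069°
wrap1 = π − 2β = 192.2137°
wrap2 = π + 2β = 167.7863°
tangent length = C·cosβ = 46.7333
L = r1·wrap1 + r2·wrap2 + 2·C·cosβ = 13·3.3548 + 8·2.9284 + 2·46.7333 = 160.5059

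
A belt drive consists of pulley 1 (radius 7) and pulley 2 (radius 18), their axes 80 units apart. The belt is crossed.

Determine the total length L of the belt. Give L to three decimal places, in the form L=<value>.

crossed belt: β = asin((r1+r2)/C) = asin(25/80) = 18.2100°
wrap1 = wrap2 = π + 2β = 216.4199°
tangent length = C·cosβ = 75.9934
L = (r1+r2)·wrap + 2·C·cosβ = 25·3.7772 + 2·75.9934 = 246.4178

L=246.418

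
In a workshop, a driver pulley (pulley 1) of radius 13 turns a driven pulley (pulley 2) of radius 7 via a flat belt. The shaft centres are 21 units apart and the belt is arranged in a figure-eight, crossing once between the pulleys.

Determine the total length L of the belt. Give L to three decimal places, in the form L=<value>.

L=126.076

crossed belt: β = asin((r1+r2)/C) = asin(20/21) = 72.2472°
wrap1 = wrap2 = π + 2β = 324.4944°
tangent length = C·cosβ = 6.4031
L = (r1+r2)·wrap + 2·C·cosβ = 20·5.6635 + 2·6.4031 = 126.0762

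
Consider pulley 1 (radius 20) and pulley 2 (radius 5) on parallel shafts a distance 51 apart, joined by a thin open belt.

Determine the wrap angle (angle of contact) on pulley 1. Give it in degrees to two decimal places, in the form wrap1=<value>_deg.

open belt: β = asin((r2−r1)/C) = asin(-15/51) = -17.1046°
wrap1 = π − 2β = 214.2093°
wrap2 = π + 2β = 145.7907°

wrap1=214.21_deg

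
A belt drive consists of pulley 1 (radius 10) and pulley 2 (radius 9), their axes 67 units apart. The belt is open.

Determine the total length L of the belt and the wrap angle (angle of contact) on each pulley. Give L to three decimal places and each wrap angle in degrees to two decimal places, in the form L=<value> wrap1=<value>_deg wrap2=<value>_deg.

L=193.705 wrap1=181.71_deg wrap2=178.29_deg

open belt: β = asin((r2−r1)/C) = asin(-1/67) = -0.8552°
wrap1 = π − 2β = 181.7104°
wrap2 = π + 2β = 178.2896°
tangent length = C·cosβ = 66.9925
L = r1·wrap1 + r2·wrap2 + 2·C·cosβ = 10·3.1714 + 9·3.1117 + 2·66.9925 = 193.7052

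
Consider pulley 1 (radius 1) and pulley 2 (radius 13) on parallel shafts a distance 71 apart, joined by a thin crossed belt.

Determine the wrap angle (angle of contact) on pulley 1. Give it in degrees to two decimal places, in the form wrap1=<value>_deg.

wrap1=202.74_deg

crossed belt: β = asin((r1+r2)/C) = asin(14/71) = 11.3723°
wrap1 = wrap2 = π + 2β = 202.7446°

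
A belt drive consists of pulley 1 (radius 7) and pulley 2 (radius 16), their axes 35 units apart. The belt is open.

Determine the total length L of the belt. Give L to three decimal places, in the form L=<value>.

L=144.584

open belt: β = asin((r2−r1)/C) = asin(9/35) = 14.9006°
wrap1 = π − 2β = 150.1988°
wrap2 = π + 2β = 209.8012°
tangent length = C·cosβ = 33.8231
L = r1·wrap1 + r2·wrap2 + 2·C·cosβ = 7·2.6215 + 16·3.6617 + 2·33.8231 = 144.5839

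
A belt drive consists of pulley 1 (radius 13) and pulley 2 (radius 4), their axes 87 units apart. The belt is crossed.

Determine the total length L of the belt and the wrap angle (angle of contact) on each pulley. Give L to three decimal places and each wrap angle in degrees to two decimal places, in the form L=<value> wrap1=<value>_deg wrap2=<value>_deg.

L=230.740 wrap1=202.54_deg wrap2=202.54_deg

crossed belt: β = asin((r1+r2)/C) = asin(17/87) = 11.2682°
wrap1 = wrap2 = π + 2β = 202.5365°
tangent length = C·cosβ = 85.3229
L = (r1+r2)·wrap + 2·C·cosβ = 17·3.5349 + 2·85.3229 = 230.7396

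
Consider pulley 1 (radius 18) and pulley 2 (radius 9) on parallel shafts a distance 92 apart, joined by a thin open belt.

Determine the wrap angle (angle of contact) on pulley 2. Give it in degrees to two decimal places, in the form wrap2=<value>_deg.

open belt: β = asin((r2−r1)/C) = asin(-9/92) = -5.6140°
wrap1 = π − 2β = 191.2280°
wrap2 = π + 2β = 168.7720°

wrap2=168.77_deg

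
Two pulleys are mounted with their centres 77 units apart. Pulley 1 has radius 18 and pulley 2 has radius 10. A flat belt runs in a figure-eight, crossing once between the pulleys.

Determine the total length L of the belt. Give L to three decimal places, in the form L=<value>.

L=252.263

crossed belt: β = asin((r1+r2)/C) = asin(28/77) = 21.3237°
wrap1 = wrap2 = π + 2β = 222.6474°
tangent length = C·cosβ = 71.7287
L = (r1+r2)·wrap + 2·C·cosβ = 28·3.8859 + 2·71.7287 = 252.2633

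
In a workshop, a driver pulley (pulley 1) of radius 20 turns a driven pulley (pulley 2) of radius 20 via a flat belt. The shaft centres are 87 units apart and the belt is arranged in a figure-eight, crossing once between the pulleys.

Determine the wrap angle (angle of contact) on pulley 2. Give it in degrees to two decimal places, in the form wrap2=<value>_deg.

wrap2=234.74_deg

crossed belt: β = asin((r1+r2)/C) = asin(40/87) = 27.3723°
wrap1 = wrap2 = π + 2β = 234.7445°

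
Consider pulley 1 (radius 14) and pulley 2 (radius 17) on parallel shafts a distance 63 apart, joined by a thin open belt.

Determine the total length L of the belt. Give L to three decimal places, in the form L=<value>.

L=223.532

open belt: β = asin((r2−r1)/C) = asin(3/63) = 2.7294°
wrap1 = π − 2β = 174.5412°
wrap2 = π + 2β = 185.4588°
tangent length = C·cosβ = 62.9285
L = r1·wrap1 + r2·wrap2 + 2·C·cosβ = 14·3.0463 + 17·3.2369 + 2·62.9285 = 223.5323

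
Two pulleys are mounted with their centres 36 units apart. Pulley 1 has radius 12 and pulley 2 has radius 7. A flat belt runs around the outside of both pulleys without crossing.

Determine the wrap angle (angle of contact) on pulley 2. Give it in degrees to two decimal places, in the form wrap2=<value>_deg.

wrap2=164.03_deg

open belt: β = asin((r2−r1)/C) = asin(-5/36) = -7.9836°
wrap1 = π − 2β = 195.9671°
wrap2 = π + 2β = 164.0329°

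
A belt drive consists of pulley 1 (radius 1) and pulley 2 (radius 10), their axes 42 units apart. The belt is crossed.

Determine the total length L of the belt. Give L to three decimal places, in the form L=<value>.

L=121.455

crossed belt: β = asin((r1+r2)/C) = asin(11/42) = 15.1831°
wrap1 = wrap2 = π + 2β = 210.3662°
tangent length = C·cosβ = 40.5339
L = (r1+r2)·wrap + 2·C·cosβ = 11·3.6716 + 2·40.5339 = 121.4553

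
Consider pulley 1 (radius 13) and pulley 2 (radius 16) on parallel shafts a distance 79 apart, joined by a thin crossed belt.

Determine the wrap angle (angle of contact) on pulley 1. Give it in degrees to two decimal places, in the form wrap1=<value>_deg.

wrap1=223.07_deg

crossed belt: β = asin((r1+r2)/C) = asin(29/79) = 21.5362°
wrap1 = wrap2 = π + 2β = 223.0724°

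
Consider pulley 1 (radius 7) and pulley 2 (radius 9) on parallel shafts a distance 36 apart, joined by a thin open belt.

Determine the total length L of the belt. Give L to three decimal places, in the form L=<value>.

open belt: β = asin((r2−r1)/C) = asin(2/36) = 3.1847°
wrap1 = π − 2β = 173.6305°
wrap2 = π + 2β = 186.3695°
tangent length = C·cosβ = 35.9444
L = r1·wrap1 + r2·wrap2 + 2·C·cosβ = 7·3.0304 + 9·3.2528 + 2·35.9444 = 122.3766

L=122.377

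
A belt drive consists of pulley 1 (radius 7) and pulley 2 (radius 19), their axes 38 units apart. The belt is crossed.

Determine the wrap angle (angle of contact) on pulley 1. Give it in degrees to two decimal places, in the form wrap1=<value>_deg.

crossed belt: β = asin((r1+r2)/C) = asin(26/38) = 43.1736°
wrap1 = wrap2 = π + 2β = 266.3471°

wrap1=266.35_deg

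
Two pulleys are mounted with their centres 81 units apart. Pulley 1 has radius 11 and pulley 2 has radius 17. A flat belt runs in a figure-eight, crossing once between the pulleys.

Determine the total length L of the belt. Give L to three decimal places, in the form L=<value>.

L=259.744

crossed belt: β = asin((r1+r2)/C) = asin(28/81) = 20.2233°
wrap1 = wrap2 = π + 2β = 220.4465°
tangent length = C·cosβ = 76.0066
L = (r1+r2)·wrap + 2·C·cosβ = 28·3.8475 + 2·76.0066 = 259.7436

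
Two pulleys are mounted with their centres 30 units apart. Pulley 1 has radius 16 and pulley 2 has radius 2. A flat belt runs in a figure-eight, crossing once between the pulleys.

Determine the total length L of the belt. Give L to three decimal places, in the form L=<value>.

L=127.715

crossed belt: β = asin((r1+r2)/C) = asin(18/30) = 36.8699°
wrap1 = wrap2 = π + 2β = 253.7398°
tangent length = C·cosβ = 24.0000
L = (r1+r2)·wrap + 2·C·cosβ = 18·4.4286 + 2·24.0000 = 127.7147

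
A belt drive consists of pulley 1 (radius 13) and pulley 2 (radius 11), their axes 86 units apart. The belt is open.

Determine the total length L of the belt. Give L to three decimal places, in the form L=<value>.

L=247.445

open belt: β = asin((r2−r1)/C) = asin(-2/86) = -1.3326°
wrap1 = π − 2β = 182.6652°
wrap2 = π + 2β = 177.3348°
tangent length = C·cosβ = 85.9767
L = r1·wrap1 + r2·wrap2 + 2·C·cosβ = 13·3.1881 + 11·3.0951 + 2·85.9767 = 247.4447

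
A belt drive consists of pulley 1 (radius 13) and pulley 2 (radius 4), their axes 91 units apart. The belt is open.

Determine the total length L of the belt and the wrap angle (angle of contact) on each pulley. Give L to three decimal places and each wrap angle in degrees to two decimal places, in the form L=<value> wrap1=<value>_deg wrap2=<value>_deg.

L=236.298 wrap1=191.35_deg wrap2=168.65_deg

open belt: β = asin((r2−r1)/C) = asin(-9/91) = -5.6759°
wrap1 = π − 2β = 191.3518°
wrap2 = π + 2β = 168.6482°
tangent length = C·cosβ = 90.5539
L = r1·wrap1 + r2·wrap2 + 2·C·cosβ = 13·3.3397 + 4·2.9435 + 2·90.5539 = 236.2979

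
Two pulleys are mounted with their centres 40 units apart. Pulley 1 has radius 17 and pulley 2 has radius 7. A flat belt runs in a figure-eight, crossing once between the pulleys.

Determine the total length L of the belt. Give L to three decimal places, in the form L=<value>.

crossed belt: β = asin((r1+r2)/C) = asin(24/40) = 36.8699°
wrap1 = wrap2 = π + 2β = 253.7398°
tangent length = C·cosβ = 32.0000
L = (r1+r2)·wrap + 2·C·cosβ = 24·4.4286 + 2·32.0000 = 170.2863

L=170.286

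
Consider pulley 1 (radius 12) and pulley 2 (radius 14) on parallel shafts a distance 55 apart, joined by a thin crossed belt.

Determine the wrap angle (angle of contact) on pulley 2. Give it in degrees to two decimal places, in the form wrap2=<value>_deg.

wrap2=236.42_deg

crossed belt: β = asin((r1+r2)/C) = asin(26/55) = 28.2115°
wrap1 = wrap2 = π + 2β = 236.4230°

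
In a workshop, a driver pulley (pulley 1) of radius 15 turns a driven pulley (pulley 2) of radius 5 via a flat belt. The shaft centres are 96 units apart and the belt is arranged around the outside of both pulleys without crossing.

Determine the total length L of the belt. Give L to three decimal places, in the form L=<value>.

open belt: β = asin((r2−r1)/C) = asin(-10/96) = -5.9792°
wrap1 = π − 2β = 191.9583°
wrap2 = π + 2β = 168.0417°
tangent length = C·cosβ = 95.4777
L = r1·wrap1 + r2·wrap2 + 2·C·cosβ = 15·3.3503 + 5·2.9329 + 2·95.4777 = 255.8745

L=255.874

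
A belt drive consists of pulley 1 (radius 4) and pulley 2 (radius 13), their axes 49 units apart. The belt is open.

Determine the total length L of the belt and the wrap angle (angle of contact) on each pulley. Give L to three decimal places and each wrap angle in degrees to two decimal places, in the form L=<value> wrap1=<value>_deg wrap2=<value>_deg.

open belt: β = asin((r2−r1)/C) = asin(9/49) = 10.5838°
wrap1 = π − 2β = 158.8324°
wrap2 = π + 2β = 201.1676°
tangent length = C·cosβ = 48.1664
L = r1·wrap1 + r2·wrap2 + 2·C·cosβ = 4·2.7721 + 13·3.5110 + 2·48.1664 = 153.0648

L=153.065 wrap1=158.83_deg wrap2=201.17_deg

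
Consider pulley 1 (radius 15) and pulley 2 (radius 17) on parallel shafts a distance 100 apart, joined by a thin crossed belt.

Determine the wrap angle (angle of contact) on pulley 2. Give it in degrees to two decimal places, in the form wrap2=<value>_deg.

wrap2=217.33_deg

crossed belt: β = asin((r1+r2)/C) = asin(32/100) = 18.6629°
wrap1 = wrap2 = π + 2β = 217.3258°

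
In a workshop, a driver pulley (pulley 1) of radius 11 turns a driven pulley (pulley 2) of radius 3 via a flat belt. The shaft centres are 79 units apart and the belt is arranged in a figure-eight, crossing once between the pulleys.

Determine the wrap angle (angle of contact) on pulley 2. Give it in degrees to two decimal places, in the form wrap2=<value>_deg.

wrap2=200.42_deg

crossed belt: β = asin((r1+r2)/C) = asin(14/79) = 10.2076°
wrap1 = wrap2 = π + 2β = 200.4152°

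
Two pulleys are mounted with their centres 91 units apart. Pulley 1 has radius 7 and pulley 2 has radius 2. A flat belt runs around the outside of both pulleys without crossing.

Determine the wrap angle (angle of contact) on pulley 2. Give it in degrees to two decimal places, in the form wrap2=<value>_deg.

open belt: β = asin((r2−r1)/C) = asin(-5/91) = -3.1497°
wrap1 = π − 2β = 186.2994°
wrap2 = π + 2β = 173.7006°

wrap2=173.70_deg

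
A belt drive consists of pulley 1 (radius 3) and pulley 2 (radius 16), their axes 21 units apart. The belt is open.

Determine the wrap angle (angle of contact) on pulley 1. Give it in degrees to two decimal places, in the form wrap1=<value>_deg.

wrap1=103.51_deg

open belt: β = asin((r2−r1)/C) = asin(13/21) = 38.2466°
wrap1 = π − 2β = 103.5068°
wrap2 = π + 2β = 256.4932°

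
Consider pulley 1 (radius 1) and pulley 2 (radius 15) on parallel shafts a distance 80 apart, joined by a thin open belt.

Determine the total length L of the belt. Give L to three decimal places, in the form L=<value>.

L=212.722

open belt: β = asin((r2−r1)/C) = asin(14/80) = 10.0787°
wrap1 = π − 2β = 159.8427°
wrap2 = π + 2β = 200.1573°
tangent length = C·cosβ = 78.7655
L = r1·wrap1 + r2·wrap2 + 2·C·cosβ = 1·2.7898 + 15·3.4934 + 2·78.7655 = 212.7218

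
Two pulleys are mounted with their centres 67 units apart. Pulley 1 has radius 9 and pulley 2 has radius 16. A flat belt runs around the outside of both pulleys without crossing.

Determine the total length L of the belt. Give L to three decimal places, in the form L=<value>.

open belt: β = asin((r2−r1)/C) = asin(7/67) = 5.9971°
wrap1 = π − 2β = 168.0059°
wrap2 = π + 2β = 191.9941°
tangent length = C·cosβ = 66.6333
L = r1·wrap1 + r2·wrap2 + 2·C·cosβ = 9·2.9323 + 16·3.3509 + 2·66.6333 = 213.2718

L=213.272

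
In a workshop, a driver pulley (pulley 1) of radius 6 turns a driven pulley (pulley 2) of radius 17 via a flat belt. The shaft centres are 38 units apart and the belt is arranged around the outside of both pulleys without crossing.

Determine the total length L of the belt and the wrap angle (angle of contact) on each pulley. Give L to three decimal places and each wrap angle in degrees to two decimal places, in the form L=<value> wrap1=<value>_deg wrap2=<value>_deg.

open belt: β = asin((r2−r1)/C) = asin(11/38) = 16.8264°
wrap1 = π − 2β = 146.3471°
wrap2 = π + 2β = 213.6529°
tangent length = C·cosβ = 36.3731
L = r1·wrap1 + r2·wrap2 + 2·C·cosβ = 6·2.5542 + 17·3.7289 + 2·36.3731 = 151.4637

L=151.464 wrap1=146.35_deg wrap2=213.65_deg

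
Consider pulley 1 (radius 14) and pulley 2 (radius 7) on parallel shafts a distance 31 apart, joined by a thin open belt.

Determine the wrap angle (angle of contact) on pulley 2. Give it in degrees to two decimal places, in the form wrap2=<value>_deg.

wrap2=153.90_deg

open belt: β = asin((r2−r1)/C) = asin(-7/31) = -13.0503°
wrap1 = π − 2β = 206.1006°
wrap2 = π + 2β = 153.8994°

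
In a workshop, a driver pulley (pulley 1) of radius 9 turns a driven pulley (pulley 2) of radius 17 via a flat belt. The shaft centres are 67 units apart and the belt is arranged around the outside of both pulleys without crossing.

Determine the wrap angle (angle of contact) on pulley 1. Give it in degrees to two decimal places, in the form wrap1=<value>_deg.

wrap1=166.28_deg

open belt: β = asin((r2−r1)/C) = asin(8/67) = 6.8576°
wrap1 = π − 2β = 166.2847°
wrap2 = π + 2β = 193.7153°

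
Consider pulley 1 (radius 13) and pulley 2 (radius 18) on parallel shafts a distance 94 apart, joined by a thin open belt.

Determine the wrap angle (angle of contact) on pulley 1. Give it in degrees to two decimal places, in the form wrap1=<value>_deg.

wrap1=173.90_deg

open belt: β = asin((r2−r1)/C) = asin(5/94) = 3.0491°
wrap1 = π − 2β = 173.9018°
wrap2 = π + 2β = 186.0982°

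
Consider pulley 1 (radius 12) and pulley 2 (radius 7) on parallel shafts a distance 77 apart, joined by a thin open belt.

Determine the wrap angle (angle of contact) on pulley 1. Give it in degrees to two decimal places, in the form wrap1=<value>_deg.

open belt: β = asin((r2−r1)/C) = asin(-5/77) = -3.7231°
wrap1 = π − 2β = 187.4462°
wrap2 = π + 2β = 172.5538°

wrap1=187.45_deg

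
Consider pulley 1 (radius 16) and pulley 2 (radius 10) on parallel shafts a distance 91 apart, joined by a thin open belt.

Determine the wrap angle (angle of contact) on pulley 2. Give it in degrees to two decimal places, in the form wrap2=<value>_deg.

open belt: β = asin((r2−r1)/C) = asin(-6/91) = -3.7805°
wrap1 = π − 2β = 187.5610°
wrap2 = π + 2β = 172.4390°

wrap2=172.44_deg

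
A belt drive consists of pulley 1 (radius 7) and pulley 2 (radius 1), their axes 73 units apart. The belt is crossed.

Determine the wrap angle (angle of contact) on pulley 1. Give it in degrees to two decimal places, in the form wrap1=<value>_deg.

wrap1=192.58_deg

crossed belt: β = asin((r1+r2)/C) = asin(8/73) = 6.2916°
wrap1 = wrap2 = π + 2β = 192.5833°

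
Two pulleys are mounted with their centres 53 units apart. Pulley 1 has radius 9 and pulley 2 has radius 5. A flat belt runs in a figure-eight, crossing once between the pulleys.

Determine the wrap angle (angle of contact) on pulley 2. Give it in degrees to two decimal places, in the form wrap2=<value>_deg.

wrap2=210.63_deg

crossed belt: β = asin((r1+r2)/C) = asin(14/53) = 15.3165°
wrap1 = wrap2 = π + 2β = 210.6330°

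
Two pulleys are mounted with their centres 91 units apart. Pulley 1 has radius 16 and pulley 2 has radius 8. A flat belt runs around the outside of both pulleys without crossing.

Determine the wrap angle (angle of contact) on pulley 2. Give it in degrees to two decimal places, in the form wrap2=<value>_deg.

wrap2=169.91_deg

open belt: β = asin((r2−r1)/C) = asin(-8/91) = -5.0435°
wrap1 = π − 2β = 190.0870°
wrap2 = π + 2β = 169.9130°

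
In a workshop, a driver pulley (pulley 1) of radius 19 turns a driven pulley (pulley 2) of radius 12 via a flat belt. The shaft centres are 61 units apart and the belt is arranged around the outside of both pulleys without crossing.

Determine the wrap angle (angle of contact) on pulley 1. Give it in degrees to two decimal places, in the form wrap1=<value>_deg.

wrap1=193.18_deg

open belt: β = asin((r2−r1)/C) = asin(-7/61) = -6.5894°
wrap1 = π − 2β = 193.1789°
wrap2 = π + 2β = 166.8211°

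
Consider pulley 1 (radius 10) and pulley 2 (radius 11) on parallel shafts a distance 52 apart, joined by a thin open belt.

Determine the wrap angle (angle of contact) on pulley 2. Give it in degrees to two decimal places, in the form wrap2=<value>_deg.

wrap2=182.20_deg

open belt: β = asin((r2−r1)/C) = asin(1/52) = 1.1019°
wrap1 = π − 2β = 177.7962°
wrap2 = π + 2β = 182.2038°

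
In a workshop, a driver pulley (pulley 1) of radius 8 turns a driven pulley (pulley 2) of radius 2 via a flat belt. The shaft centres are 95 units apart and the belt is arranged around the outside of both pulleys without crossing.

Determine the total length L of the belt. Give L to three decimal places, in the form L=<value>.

L=221.795

open belt: β = asin((r2−r1)/C) = asin(-6/95) = -3.6211°
wrap1 = π − 2β = 187.2422°
wrap2 = π + 2β = 172.7578°
tangent length = C·cosβ = 94.8103
L = r1·wrap1 + r2·wrap2 + 2·C·cosβ = 8·3.2680 + 2·3.0152 + 2·94.8103 = 221.7950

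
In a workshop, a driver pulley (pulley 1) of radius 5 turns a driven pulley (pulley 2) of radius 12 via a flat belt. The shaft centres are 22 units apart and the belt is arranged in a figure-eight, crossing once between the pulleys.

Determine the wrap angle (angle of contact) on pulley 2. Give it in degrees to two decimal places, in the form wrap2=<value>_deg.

wrap2=281.20_deg

crossed belt: β = asin((r1+r2)/C) = asin(17/22) = 50.5994°
wrap1 = wrap2 = π + 2β = 281.1989°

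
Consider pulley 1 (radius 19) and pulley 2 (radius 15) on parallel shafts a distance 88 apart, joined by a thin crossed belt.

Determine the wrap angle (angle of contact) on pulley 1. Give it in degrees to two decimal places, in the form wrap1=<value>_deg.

crossed belt: β = asin((r1+r2)/C) = asin(34/88) = 22.7284°
wrap1 = wrap2 = π + 2β = 225.4568°

wrap1=225.46_deg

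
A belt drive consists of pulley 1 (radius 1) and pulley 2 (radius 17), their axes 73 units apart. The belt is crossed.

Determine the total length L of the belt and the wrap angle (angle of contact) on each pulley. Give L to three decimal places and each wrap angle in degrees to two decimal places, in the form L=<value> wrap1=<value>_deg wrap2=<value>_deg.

crossed belt: β = asin((r1+r2)/C) = asin(18/73) = 14.2750°
wrap1 = wrap2 = π + 2β = 208.5499°
tangent length = C·cosβ = 70.7460
L = (r1+r2)·wrap + 2·C·cosβ = 18·3.6399 + 2·70.7460 = 207.0099

L=207.010 wrap1=208.55_deg wrap2=208.55_deg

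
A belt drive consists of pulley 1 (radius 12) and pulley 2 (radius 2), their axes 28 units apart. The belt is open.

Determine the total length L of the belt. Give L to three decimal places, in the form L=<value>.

L=103.593

open belt: β = asin((r2−r1)/C) = asin(-10/28) = -20.9248°
wrap1 = π − 2β = 221.8497°
wrap2 = π + 2β = 138.1503°
tangent length = C·cosβ = 26.1534
L = r1·wrap1 + r2·wrap2 + 2·C·cosβ = 12·3.8720 + 2·2.4112 + 2·26.1534 = 103.5932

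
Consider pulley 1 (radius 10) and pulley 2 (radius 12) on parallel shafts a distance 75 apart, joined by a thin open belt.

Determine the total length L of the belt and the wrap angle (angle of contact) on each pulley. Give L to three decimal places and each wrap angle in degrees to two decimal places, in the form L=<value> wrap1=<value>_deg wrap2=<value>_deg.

L=219.168 wrap1=176.94_deg wrap2=183.06_deg

open belt: β = asin((r2−r1)/C) = asin(2/75) = 1.5281°
wrap1 = π − 2β = 176.9439°
wrap2 = π + 2β = 183.0561°
tangent length = C·cosβ = 74.9733
L = r1·wrap1 + r2·wrap2 + 2·C·cosβ = 10·3.0883 + 12·3.1949 + 2·74.9733 = 219.1684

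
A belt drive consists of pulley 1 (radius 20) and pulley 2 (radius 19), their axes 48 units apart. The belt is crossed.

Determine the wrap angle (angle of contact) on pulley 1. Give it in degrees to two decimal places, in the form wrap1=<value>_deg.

crossed belt: β = asin((r1+r2)/C) = asin(39/48) = 54.3409°
wrap1 = wrap2 = π + 2β = 288.6818°

wrap1=288.68_deg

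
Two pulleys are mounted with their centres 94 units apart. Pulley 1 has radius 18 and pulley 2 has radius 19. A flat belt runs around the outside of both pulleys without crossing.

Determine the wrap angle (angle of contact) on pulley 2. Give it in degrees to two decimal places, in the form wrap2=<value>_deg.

open belt: β = asin((r2−r1)/C) = asin(1/94) = 0.6095°
wrap1 = π − 2β = 178.7809°
wrap2 = π + 2β = 181.2191°

wrap2=181.22_deg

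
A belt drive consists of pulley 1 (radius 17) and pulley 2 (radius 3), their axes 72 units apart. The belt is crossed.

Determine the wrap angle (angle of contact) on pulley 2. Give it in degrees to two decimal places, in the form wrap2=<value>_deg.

crossed belt: β = asin((r1+r2)/C) = asin(20/72) = 16.1276°
wrap1 = wrap2 = π + 2β = 212.2552°

wrap2=212.26_deg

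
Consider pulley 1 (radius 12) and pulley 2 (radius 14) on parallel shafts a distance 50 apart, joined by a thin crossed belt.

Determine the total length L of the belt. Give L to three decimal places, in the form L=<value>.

L=195.534

crossed belt: β = asin((r1+r2)/C) = asin(26/50) = 31.3323°
wrap1 = wrap2 = π + 2β = 242.6645°
tangent length = C·cosβ = 42.7083
L = (r1+r2)·wrap + 2·C·cosβ = 26·4.2353 + 2·42.7083 = 195.5343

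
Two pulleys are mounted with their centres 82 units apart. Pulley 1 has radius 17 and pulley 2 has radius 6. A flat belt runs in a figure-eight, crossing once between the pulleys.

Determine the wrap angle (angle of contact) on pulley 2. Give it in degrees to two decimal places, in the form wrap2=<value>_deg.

crossed belt: β = asin((r1+r2)/C) = asin(23/82) = 16.2893°
wrap1 = wrap2 = π + 2β = 212.5786°

wrap2=212.58_deg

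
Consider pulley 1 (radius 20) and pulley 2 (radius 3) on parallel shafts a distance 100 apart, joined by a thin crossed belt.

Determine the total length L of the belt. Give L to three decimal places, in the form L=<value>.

crossed belt: β = asin((r1+r2)/C) = asin(23/100) = 13.2971°
wrap1 = wrap2 = π + 2β = 206.5941°
tangent length = C·cosβ = 97.3191
L = (r1+r2)·wrap + 2·C·cosβ = 23·3.6057 + 2·97.3191 = 277.5703

L=277.570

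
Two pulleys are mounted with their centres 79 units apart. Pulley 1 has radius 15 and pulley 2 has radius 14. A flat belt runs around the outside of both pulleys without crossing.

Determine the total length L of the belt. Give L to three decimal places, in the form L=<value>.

L=249.119

open belt: β = asin((r2−r1)/C) = asin(-1/79) = -0.7253°
wrap1 = π − 2β = 181.4506°
wrap2 = π + 2β = 178.5494°
tangent length = C·cosβ = 78.9937
L = r1·wrap1 + r2·wrap2 + 2·C·cosβ = 15·3.1669 + 14·3.1163 + 2·78.9937 = 249.1188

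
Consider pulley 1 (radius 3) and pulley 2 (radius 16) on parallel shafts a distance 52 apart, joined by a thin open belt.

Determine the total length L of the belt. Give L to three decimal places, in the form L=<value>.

open belt: β = asin((r2−r1)/C) = asin(13/52) = 14.4775°
wrap1 = π − 2β = 151.0450°
wrap2 = π + 2β = 208.9550°
tangent length = C·cosβ = 50.3488
L = r1·wrap1 + r2·wrap2 + 2·C·cosβ = 3·2.6362 + 16·3.6470 + 2·50.3488 = 166.9575

L=166.958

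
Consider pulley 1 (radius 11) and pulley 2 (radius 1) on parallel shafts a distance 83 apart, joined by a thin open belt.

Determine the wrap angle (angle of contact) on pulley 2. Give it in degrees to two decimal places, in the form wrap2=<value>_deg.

wrap2=166.16_deg

open belt: β = asin((r2−r1)/C) = asin(-10/83) = -6.9199°
wrap1 = π − 2β = 193.8398°
wrap2 = π + 2β = 166.1602°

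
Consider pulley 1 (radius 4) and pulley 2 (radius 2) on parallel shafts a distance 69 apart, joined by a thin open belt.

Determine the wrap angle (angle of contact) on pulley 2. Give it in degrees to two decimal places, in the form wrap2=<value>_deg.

open belt: β = asin((r2−r1)/C) = asin(-2/69) = -1.6610°
wrap1 = π − 2β = 183.3220°
wrap2 = π + 2β = 176.6780°

wrap2=176.68_deg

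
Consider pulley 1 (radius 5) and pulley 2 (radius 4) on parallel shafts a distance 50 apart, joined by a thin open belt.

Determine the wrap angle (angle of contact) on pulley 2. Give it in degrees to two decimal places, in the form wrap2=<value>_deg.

open belt: β = asin((r2−r1)/C) = asin(-1/50) = -1.1460°
wrap1 = π − 2β = 182.2920°
wrap2 = π + 2β = 177.7080°

wrap2=177.71_deg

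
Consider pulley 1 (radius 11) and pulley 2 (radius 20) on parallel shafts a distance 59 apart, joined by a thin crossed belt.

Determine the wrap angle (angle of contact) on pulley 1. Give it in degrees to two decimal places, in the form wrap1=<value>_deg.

crossed belt: β = asin((r1+r2)/C) = asin(31/59) = 31.6968°
wrap1 = wrap2 = π + 2β = 243.3935°

wrap1=243.39_deg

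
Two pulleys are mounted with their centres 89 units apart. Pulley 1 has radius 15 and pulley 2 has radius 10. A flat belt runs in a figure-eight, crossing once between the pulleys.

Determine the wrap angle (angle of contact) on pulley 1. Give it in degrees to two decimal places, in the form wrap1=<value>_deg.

wrap1=212.63_deg

crossed belt: β = asin((r1+r2)/C) = asin(25/89) = 16.3139°
wrap1 = wrap2 = π + 2β = 212.6277°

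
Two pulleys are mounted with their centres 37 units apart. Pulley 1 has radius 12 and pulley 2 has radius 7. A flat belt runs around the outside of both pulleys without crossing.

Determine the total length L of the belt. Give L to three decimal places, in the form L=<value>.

L=134.367

open belt: β = asin((r2−r1)/C) = asin(-5/37) = -7.7664°
wrap1 = π − 2β = 195.5329°
wrap2 = π + 2β = 164.4671°
tangent length = C·cosβ = 36.6606
L = r1·wrap1 + r2·wrap2 + 2·C·cosβ = 12·3.4127 + 7·2.8705 + 2·36.6606 = 134.3670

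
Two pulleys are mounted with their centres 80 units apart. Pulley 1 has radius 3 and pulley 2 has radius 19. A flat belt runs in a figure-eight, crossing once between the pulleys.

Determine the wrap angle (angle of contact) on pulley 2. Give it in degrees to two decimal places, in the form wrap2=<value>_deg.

wrap2=211.92_deg

crossed belt: β = asin((r1+r2)/C) = asin(22/80) = 15.9620°
wrap1 = wrap2 = π + 2β = 211.9240°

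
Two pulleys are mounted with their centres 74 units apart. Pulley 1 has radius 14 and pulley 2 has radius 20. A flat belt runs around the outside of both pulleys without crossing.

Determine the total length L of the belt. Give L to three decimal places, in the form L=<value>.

open belt: β = asin((r2−r1)/C) = asin(6/74) = 4.6507°
wrap1 = π − 2β = 170.6986°
wrap2 = π + 2β = 189.3014°
tangent length = C·cosβ = 73.7564
L = r1·wrap1 + r2·wrap2 + 2·C·cosβ = 14·2.9793 + 20·3.3039 + 2·73.7564 = 255.3009

L=255.301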